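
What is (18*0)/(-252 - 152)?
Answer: 0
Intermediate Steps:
(18*0)/(-252 - 152) = 0/(-404) = -1/404*0 = 0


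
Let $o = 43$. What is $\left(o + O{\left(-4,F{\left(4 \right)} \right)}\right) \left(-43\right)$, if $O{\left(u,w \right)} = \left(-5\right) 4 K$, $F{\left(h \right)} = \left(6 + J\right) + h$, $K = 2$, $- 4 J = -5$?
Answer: $-129$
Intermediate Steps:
$J = \frac{5}{4}$ ($J = \left(- \frac{1}{4}\right) \left(-5\right) = \frac{5}{4} \approx 1.25$)
$F{\left(h \right)} = \frac{29}{4} + h$ ($F{\left(h \right)} = \left(6 + \frac{5}{4}\right) + h = \frac{29}{4} + h$)
$O{\left(u,w \right)} = -40$ ($O{\left(u,w \right)} = \left(-5\right) 4 \cdot 2 = \left(-20\right) 2 = -40$)
$\left(o + O{\left(-4,F{\left(4 \right)} \right)}\right) \left(-43\right) = \left(43 - 40\right) \left(-43\right) = 3 \left(-43\right) = -129$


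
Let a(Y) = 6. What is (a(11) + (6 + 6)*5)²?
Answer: 4356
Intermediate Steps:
(a(11) + (6 + 6)*5)² = (6 + (6 + 6)*5)² = (6 + 12*5)² = (6 + 60)² = 66² = 4356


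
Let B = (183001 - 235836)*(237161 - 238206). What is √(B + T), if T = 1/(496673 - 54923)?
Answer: √430974038960455170/88350 ≈ 7430.5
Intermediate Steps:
T = 1/441750 ≈ 2.2637e-6
B = 55212575 (B = -52835*(-1045) = 55212575)
√(B + T) = √(55212575 + 1/441750) = √(24390155006251/441750) = √430974038960455170/88350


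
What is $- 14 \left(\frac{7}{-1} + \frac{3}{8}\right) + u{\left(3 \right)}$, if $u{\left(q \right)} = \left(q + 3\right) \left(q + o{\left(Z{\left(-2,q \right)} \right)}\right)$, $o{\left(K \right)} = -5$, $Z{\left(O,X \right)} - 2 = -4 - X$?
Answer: $\frac{323}{4} \approx 80.75$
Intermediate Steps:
$Z{\left(O,X \right)} = -2 - X$ ($Z{\left(O,X \right)} = 2 - \left(4 + X\right) = -2 - X$)
$u{\left(q \right)} = \left(-5 + q\right) \left(3 + q\right)$ ($u{\left(q \right)} = \left(q + 3\right) \left(q - 5\right) = \left(3 + q\right) \left(-5 + q\right) = \left(-5 + q\right) \left(3 + q\right)$)
$- 14 \left(\frac{7}{-1} + \frac{3}{8}\right) + u{\left(3 \right)} = - 14 \left(\frac{7}{-1} + \frac{3}{8}\right) - \left(21 - 9\right) = - 14 \left(7 \left(-1\right) + 3 \cdot \frac{1}{8}\right) - 12 = - 14 \left(-7 + \frac{3}{8}\right) - 12 = \left(-14\right) \left(- \frac{53}{8}\right) - 12 = \frac{371}{4} - 12 = \frac{323}{4}$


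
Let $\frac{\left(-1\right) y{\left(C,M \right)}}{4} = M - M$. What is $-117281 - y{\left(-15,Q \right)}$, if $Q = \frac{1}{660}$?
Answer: $-117281$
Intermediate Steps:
$Q = \frac{1}{660} \approx 0.0015152$
$y{\left(C,M \right)} = 0$ ($y{\left(C,M \right)} = - 4 \left(M - M\right) = \left(-4\right) 0 = 0$)
$-117281 - y{\left(-15,Q \right)} = -117281 - 0 = -117281 + 0 = -117281$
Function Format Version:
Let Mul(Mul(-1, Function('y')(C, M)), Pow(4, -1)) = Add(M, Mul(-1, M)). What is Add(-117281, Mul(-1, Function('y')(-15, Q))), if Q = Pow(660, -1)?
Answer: -117281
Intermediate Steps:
Q = Rational(1, 660) ≈ 0.0015152
Function('y')(C, M) = 0 (Function('y')(C, M) = Mul(-4, Add(M, Mul(-1, M))) = Mul(-4, 0) = 0)
Add(-117281, Mul(-1, Function('y')(-15, Q))) = Add(-117281, Mul(-1, 0)) = Add(-117281, 0) = -117281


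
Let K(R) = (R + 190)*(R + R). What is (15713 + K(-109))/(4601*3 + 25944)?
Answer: -1945/39747 ≈ -0.048935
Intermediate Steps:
K(R) = 2*R*(190 + R) (K(R) = (190 + R)*(2*R) = 2*R*(190 + R))
(15713 + K(-109))/(4601*3 + 25944) = (15713 + 2*(-109)*(190 - 109))/(4601*3 + 25944) = (15713 + 2*(-109)*81)/(13803 + 25944) = (15713 - 17658)/39747 = -1945*1/39747 = -1945/39747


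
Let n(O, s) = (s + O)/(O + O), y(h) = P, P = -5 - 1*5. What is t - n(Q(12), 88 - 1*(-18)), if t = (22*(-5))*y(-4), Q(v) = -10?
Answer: 5524/5 ≈ 1104.8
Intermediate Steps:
P = -10 (P = -5 - 5 = -10)
y(h) = -10
n(O, s) = (O + s)/(2*O) (n(O, s) = (O + s)/((2*O)) = (O + s)*(1/(2*O)) = (O + s)/(2*O))
t = 1100 (t = (22*(-5))*(-10) = -110*(-10) = 1100)
t - n(Q(12), 88 - 1*(-18)) = 1100 - (-10 + (88 - 1*(-18)))/(2*(-10)) = 1100 - (-1)*(-10 + (88 + 18))/(2*10) = 1100 - (-1)*(-10 + 106)/(2*10) = 1100 - (-1)*96/(2*10) = 1100 - 1*(-24/5) = 1100 + 24/5 = 5524/5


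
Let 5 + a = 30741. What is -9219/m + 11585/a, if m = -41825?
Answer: 109699687/183647600 ≈ 0.59734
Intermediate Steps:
a = 30736 (a = -5 + 30741 = 30736)
-9219/m + 11585/a = -9219/(-41825) + 11585/30736 = -9219*(-1/41825) + 11585*(1/30736) = 1317/5975 + 11585/30736 = 109699687/183647600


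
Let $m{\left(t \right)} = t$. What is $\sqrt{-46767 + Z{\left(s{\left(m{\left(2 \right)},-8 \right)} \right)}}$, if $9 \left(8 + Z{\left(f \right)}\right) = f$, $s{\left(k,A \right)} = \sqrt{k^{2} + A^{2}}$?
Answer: $\frac{\sqrt{-420975 + 2 \sqrt{17}}}{3} \approx 216.27 i$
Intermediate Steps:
$s{\left(k,A \right)} = \sqrt{A^{2} + k^{2}}$
$Z{\left(f \right)} = -8 + \frac{f}{9}$
$\sqrt{-46767 + Z{\left(s{\left(m{\left(2 \right)},-8 \right)} \right)}} = \sqrt{-46767 - \left(8 - \frac{\sqrt{\left(-8\right)^{2} + 2^{2}}}{9}\right)} = \sqrt{-46767 - \left(8 - \frac{\sqrt{64 + 4}}{9}\right)} = \sqrt{-46767 - \left(8 - \frac{\sqrt{68}}{9}\right)} = \sqrt{-46767 - \left(8 - \frac{2 \sqrt{17}}{9}\right)} = \sqrt{-46775 + \frac{2 \sqrt{17}}{9}}$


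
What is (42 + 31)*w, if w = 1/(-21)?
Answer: -73/21 ≈ -3.4762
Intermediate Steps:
w = -1/21 ≈ -0.047619
(42 + 31)*w = (42 + 31)*(-1/21) = 73*(-1/21) = -73/21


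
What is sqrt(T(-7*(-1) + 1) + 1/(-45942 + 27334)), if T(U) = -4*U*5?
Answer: 3*I*sqrt(384730867)/4652 ≈ 12.649*I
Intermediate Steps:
T(U) = -20*U
sqrt(T(-7*(-1) + 1) + 1/(-45942 + 27334)) = sqrt(-20*(-7*(-1) + 1) + 1/(-45942 + 27334)) = sqrt(-20*(7 + 1) + 1/(-18608)) = sqrt(-20*8 - 1/18608) = sqrt(-160 - 1/18608) = sqrt(-2977281/18608) = 3*I*sqrt(384730867)/4652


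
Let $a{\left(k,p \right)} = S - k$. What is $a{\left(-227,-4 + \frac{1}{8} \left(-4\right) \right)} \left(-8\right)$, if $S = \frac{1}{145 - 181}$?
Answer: $- \frac{16342}{9} \approx -1815.8$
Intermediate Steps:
$S = - \frac{1}{36}$ ($S = \frac{1}{145 - 181} = \frac{1}{-36} = - \frac{1}{36} \approx -0.027778$)
$a{\left(k,p \right)} = - \frac{1}{36} - k$
$a{\left(-227,-4 + \frac{1}{8} \left(-4\right) \right)} \left(-8\right) = \left(- \frac{1}{36} - -227\right) \left(-8\right) = \left(- \frac{1}{36} + 227\right) \left(-8\right) = \frac{8171}{36} \left(-8\right) = - \frac{16342}{9}$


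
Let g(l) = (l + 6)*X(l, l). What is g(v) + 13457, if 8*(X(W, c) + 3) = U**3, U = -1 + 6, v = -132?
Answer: 47465/4 ≈ 11866.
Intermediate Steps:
U = 5
X(W, c) = 101/8 (X(W, c) = -3 + (1/8)*5**3 = -3 + (1/8)*125 = -3 + 125/8 = 101/8)
g(l) = 303/4 + 101*l/8 (g(l) = (l + 6)*(101/8) = (6 + l)*(101/8) = 303/4 + 101*l/8)
g(v) + 13457 = (303/4 + (101/8)*(-132)) + 13457 = (303/4 - 3333/2) + 13457 = -6363/4 + 13457 = 47465/4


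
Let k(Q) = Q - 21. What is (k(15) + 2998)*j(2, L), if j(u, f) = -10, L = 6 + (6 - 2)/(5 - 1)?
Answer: -29920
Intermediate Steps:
k(Q) = -21 + Q
L = 7 (L = 6 + 4/4 = 6 + 4*(¼) = 6 + 1 = 7)
(k(15) + 2998)*j(2, L) = ((-21 + 15) + 2998)*(-10) = (-6 + 2998)*(-10) = 2992*(-10) = -29920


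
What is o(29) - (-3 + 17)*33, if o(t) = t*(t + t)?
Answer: 1220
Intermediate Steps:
o(t) = 2*t**2 (o(t) = t*(2*t) = 2*t**2)
o(29) - (-3 + 17)*33 = 2*29**2 - (-3 + 17)*33 = 2*841 - 14*33 = 1682 - 1*462 = 1682 - 462 = 1220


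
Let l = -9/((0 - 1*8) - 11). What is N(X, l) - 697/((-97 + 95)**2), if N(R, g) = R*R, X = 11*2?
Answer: 1239/4 ≈ 309.75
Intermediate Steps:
X = 22
l = 9/19 (l = -9/((0 - 8) - 11) = -9/(-8 - 11) = -9/(-19) = -1/19*(-9) = 9/19 ≈ 0.47368)
N(R, g) = R**2
N(X, l) - 697/((-97 + 95)**2) = 22**2 - 697/((-97 + 95)**2) = 484 - 697/((-2)**2) = 484 - 697/4 = 1239/4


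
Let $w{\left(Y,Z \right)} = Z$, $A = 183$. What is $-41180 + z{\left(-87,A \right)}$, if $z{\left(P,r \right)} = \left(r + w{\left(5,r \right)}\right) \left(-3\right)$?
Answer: $-42278$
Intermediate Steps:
$z{\left(P,r \right)} = - 6 r$ ($z{\left(P,r \right)} = \left(r + r\right) \left(-3\right) = 2 r \left(-3\right) = - 6 r$)
$-41180 + z{\left(-87,A \right)} = -41180 - 1098 = -42278$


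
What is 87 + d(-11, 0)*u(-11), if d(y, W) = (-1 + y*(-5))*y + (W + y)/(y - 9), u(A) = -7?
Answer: 84823/20 ≈ 4241.1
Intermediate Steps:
d(y, W) = y*(-1 - 5*y) + (W + y)/(-9 + y) (d(y, W) = (-1 - 5*y)*y + (W + y)/(-9 + y) = y*(-1 - 5*y) + (W + y)/(-9 + y))
87 + d(-11, 0)*u(-11) = 87 + ((0 - 5*(-11)³ + 10*(-11) + 44*(-11)²)/(-9 - 11))*(-7) = 87 + ((0 - 5*(-1331) - 110 + 44*121)/(-20))*(-7) = 87 - (0 + 6655 - 110 + 5324)/20*(-7) = 87 - 1/20*11869*(-7) = 87 - 11869/20*(-7) = 87 + 83083/20 = 84823/20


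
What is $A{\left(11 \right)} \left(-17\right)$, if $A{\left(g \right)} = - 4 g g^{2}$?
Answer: $90508$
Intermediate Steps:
$A{\left(g \right)} = - 4 g^{3}$
$A{\left(11 \right)} \left(-17\right) = - 4 \cdot 11^{3} \left(-17\right) = \left(-4\right) 1331 \left(-17\right) = \left(-5324\right) \left(-17\right) = 90508$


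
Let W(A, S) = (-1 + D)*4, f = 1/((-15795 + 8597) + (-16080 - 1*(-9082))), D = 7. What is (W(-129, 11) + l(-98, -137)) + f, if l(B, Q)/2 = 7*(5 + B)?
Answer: -18142489/14196 ≈ -1278.0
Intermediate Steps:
f = -1/14196 (f = 1/(-7198 + (-16080 + 9082)) = 1/(-7198 - 6998) = 1/(-14196) = -1/14196 ≈ -7.0442e-5)
l(B, Q) = 70 + 14*B (l(B, Q) = 2*(7*(5 + B)) = 2*(35 + 7*B) = 70 + 14*B)
W(A, S) = 24 (W(A, S) = (-1 + 7)*4 = 6*4 = 24)
(W(-129, 11) + l(-98, -137)) + f = (24 + (70 + 14*(-98))) - 1/14196 = (24 + (70 - 1372)) - 1/14196 = (24 - 1302) - 1/14196 = -1278 - 1/14196 = -18142489/14196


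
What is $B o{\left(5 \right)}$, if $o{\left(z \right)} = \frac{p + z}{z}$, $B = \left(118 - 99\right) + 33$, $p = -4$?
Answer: $\frac{52}{5} \approx 10.4$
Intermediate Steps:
$B = 52$ ($B = 19 + 33 = 52$)
$o{\left(z \right)} = \frac{-4 + z}{z}$
$B o{\left(5 \right)} = 52 \frac{-4 + 5}{5} = 52 \cdot \frac{1}{5} \cdot 1 = 52 \cdot \frac{1}{5} = \frac{52}{5}$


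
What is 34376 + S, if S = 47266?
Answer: 81642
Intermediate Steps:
34376 + S = 34376 + 47266 = 81642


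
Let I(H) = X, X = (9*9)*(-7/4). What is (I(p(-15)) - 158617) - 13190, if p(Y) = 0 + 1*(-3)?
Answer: -687795/4 ≈ -1.7195e+5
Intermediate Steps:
X = -567/4 (X = 81*(-7*1/4) = 81*(-7/4) = -567/4 ≈ -141.75)
p(Y) = -3 (p(Y) = 0 - 3 = -3)
I(H) = -567/4
(I(p(-15)) - 158617) - 13190 = (-567/4 - 158617) - 13190 = -635035/4 - 13190 = -687795/4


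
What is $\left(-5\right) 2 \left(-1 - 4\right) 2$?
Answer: $100$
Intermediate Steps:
$\left(-5\right) 2 \left(-1 - 4\right) 2 = - 10 \left(\left(-5\right) 2\right) = \left(-10\right) \left(-10\right) = 100$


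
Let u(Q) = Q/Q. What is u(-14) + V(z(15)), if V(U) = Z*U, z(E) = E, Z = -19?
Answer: -284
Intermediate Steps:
u(Q) = 1
V(U) = -19*U
u(-14) + V(z(15)) = 1 - 19*15 = 1 - 285 = -284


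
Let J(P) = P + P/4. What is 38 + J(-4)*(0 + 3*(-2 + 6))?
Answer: -22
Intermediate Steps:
J(P) = 5*P/4 (J(P) = P + P*(1/4) = P + P/4 = 5*P/4)
38 + J(-4)*(0 + 3*(-2 + 6)) = 38 + ((5/4)*(-4))*(0 + 3*(-2 + 6)) = 38 - 5*(0 + 3*4) = 38 - 5*(0 + 12) = 38 - 5*12 = 38 - 60 = -22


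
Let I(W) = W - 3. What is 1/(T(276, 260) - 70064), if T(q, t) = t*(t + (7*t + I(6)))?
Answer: 1/471516 ≈ 2.1208e-6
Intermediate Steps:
I(W) = -3 + W
T(q, t) = t*(3 + 8*t) (T(q, t) = t*(t + (7*t + (-3 + 6))) = t*(t + (7*t + 3)) = t*(t + (3 + 7*t)) = t*(3 + 8*t))
1/(T(276, 260) - 70064) = 1/(260*(3 + 8*260) - 70064) = 1/(260*(3 + 2080) - 70064) = 1/(260*2083 - 70064) = 1/(541580 - 70064) = 1/471516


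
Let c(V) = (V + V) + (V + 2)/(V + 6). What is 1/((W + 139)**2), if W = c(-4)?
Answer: 1/16900 ≈ 5.9172e-5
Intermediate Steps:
c(V) = 2*V + (2 + V)/(6 + V)
W = -9 (W = (2 + 2*(-4)**2 + 13*(-4))/(6 - 4) = (2 + 2*16 - 52)/2 = (2 + 32 - 52)/2 = (1/2)*(-18) = -9)
1/((W + 139)**2) = 1/((-9 + 139)**2) = 1/(130**2) = 1/16900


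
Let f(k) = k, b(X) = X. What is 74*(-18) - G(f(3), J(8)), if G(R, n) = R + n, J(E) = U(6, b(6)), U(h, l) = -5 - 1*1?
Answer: -1329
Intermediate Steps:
U(h, l) = -6 (U(h, l) = -5 - 1 = -6)
J(E) = -6
74*(-18) - G(f(3), J(8)) = 74*(-18) - (3 - 6) = -1332 - 1*(-3) = -1332 + 3 = -1329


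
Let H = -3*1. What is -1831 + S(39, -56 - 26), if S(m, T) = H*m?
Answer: -1948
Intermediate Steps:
H = -3
S(m, T) = -3*m
-1831 + S(39, -56 - 26) = -1831 - 3*39 = -1831 - 117 = -1948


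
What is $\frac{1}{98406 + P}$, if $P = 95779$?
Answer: $\frac{1}{194185} \approx 5.1497 \cdot 10^{-6}$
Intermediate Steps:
$\frac{1}{98406 + P} = \frac{1}{98406 + 95779} = \frac{1}{194185}$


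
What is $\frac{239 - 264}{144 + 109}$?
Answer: $- \frac{25}{253} \approx -0.098814$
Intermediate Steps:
$\frac{239 - 264}{144 + 109} = \frac{239 - 264}{253} = \left(-25\right) \frac{1}{253} = - \frac{25}{253}$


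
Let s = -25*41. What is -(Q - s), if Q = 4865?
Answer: -5890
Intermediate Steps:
s = -1025
-(Q - s) = -(4865 - 1*(-1025)) = -(4865 + 1025) = -1*5890 = -5890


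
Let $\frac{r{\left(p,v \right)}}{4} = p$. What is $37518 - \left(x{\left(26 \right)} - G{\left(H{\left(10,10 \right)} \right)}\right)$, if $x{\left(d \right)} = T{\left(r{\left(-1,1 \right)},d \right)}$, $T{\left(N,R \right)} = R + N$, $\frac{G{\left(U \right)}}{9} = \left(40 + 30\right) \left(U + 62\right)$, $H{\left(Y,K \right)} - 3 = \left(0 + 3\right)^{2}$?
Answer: $84116$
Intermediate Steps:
$r{\left(p,v \right)} = 4 p$
$H{\left(Y,K \right)} = 12$ ($H{\left(Y,K \right)} = 3 + \left(0 + 3\right)^{2} = 3 + 3^{2} = 3 + 9 = 12$)
$G{\left(U \right)} = 39060 + 630 U$ ($G{\left(U \right)} = 9 \left(40 + 30\right) \left(U + 62\right) = 9 \cdot 70 \left(62 + U\right) = 9 \left(4340 + 70 U\right) = 39060 + 630 U$)
$T{\left(N,R \right)} = N + R$
$x{\left(d \right)} = -4 + d$ ($x{\left(d \right)} = 4 \left(-1\right) + d = -4 + d$)
$37518 - \left(x{\left(26 \right)} - G{\left(H{\left(10,10 \right)} \right)}\right) = 37518 - \left(\left(-4 + 26\right) - \left(39060 + 630 \cdot 12\right)\right) = 37518 - \left(22 - \left(39060 + 7560\right)\right) = 37518 - \left(22 - 46620\right) = 37518 - -46598 = 37518 + 46598 = 84116$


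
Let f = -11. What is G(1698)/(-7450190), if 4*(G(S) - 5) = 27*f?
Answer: 277/29800760 ≈ 9.2951e-6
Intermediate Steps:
G(S) = -277/4 (G(S) = 5 + (27*(-11))/4 = 5 + (¼)*(-297) = 5 - 297/4 = -277/4)
G(1698)/(-7450190) = -277/4/(-7450190) = -277/4*(-1/7450190) = 277/29800760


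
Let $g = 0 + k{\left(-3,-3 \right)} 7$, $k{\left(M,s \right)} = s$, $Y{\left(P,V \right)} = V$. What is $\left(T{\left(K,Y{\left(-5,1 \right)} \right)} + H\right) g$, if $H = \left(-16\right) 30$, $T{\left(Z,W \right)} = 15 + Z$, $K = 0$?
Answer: $9765$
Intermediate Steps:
$H = -480$
$g = -21$ ($g = 0 - 21 = -21$)
$\left(T{\left(K,Y{\left(-5,1 \right)} \right)} + H\right) g = \left(\left(15 + 0\right) - 480\right) \left(-21\right) = \left(15 - 480\right) \left(-21\right) = \left(-465\right) \left(-21\right) = 9765$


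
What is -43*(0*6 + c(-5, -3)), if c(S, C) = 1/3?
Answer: -43/3 ≈ -14.333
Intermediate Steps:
c(S, C) = ⅓
-43*(0*6 + c(-5, -3)) = -43*(0*6 + ⅓) = -43*(0 + ⅓) = -43*⅓ = -43/3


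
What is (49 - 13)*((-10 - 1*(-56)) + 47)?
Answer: 3348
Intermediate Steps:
(49 - 13)*((-10 - 1*(-56)) + 47) = 36*((-10 + 56) + 47) = 36*(46 + 47) = 36*93 = 3348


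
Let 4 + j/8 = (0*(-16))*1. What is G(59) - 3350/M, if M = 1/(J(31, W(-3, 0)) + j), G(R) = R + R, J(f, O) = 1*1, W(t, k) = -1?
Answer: 103968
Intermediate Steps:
j = -32 (j = -32 + 8*((0*(-16))*1) = -32 + 8*(0*1) = -32 + 8*0 = -32 + 0 = -32)
J(f, O) = 1
G(R) = 2*R
M = -1/31 (M = 1/(1 - 32) = 1/(-31) = -1/31 ≈ -0.032258)
G(59) - 3350/M = 2*59 - 3350/(-1/31) = 118 - 3350*(-31) = 118 + 103850 = 103968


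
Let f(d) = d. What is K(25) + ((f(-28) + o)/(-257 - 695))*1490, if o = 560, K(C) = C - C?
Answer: -14155/17 ≈ -832.65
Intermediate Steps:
K(C) = 0
K(25) + ((f(-28) + o)/(-257 - 695))*1490 = 0 + ((-28 + 560)/(-257 - 695))*1490 = 0 + (532/(-952))*1490 = 0 + (532*(-1/952))*1490 = 0 - 19/34*1490 = 0 - 14155/17 = -14155/17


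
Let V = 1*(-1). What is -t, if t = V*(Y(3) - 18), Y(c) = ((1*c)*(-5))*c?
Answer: -63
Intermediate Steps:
Y(c) = -5*c**2 (Y(c) = (c*(-5))*c = (-5*c)*c = -5*c**2)
V = -1
t = 63 (t = -(-5*3**2 - 18) = -(-5*9 - 18) = -(-45 - 18) = -1*(-63) = 63)
-t = -1*63 = -63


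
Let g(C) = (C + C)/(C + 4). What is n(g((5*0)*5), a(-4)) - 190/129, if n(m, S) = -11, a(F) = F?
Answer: -1609/129 ≈ -12.473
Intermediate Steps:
g(C) = 2*C/(4 + C) (g(C) = (2*C)/(4 + C) = 2*C/(4 + C))
n(g((5*0)*5), a(-4)) - 190/129 = -11 - 190/129 = -1609/129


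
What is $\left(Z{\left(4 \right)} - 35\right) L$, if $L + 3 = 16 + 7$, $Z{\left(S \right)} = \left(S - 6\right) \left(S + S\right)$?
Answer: $-1020$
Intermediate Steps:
$Z{\left(S \right)} = 2 S \left(-6 + S\right)$ ($Z{\left(S \right)} = \left(-6 + S\right) 2 S = 2 S \left(-6 + S\right)$)
$L = 20$ ($L = -3 + \left(16 + 7\right) = -3 + 23 = 20$)
$\left(Z{\left(4 \right)} - 35\right) L = \left(2 \cdot 4 \left(-6 + 4\right) - 35\right) 20 = \left(2 \cdot 4 \left(-2\right) - 35\right) 20 = \left(-16 - 35\right) 20 = \left(-51\right) 20 = -1020$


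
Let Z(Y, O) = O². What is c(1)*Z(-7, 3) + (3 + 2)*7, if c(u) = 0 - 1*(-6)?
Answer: 89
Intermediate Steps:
c(u) = 6 (c(u) = 0 + 6 = 6)
c(1)*Z(-7, 3) + (3 + 2)*7 = 6*3² + (3 + 2)*7 = 6*9 + 5*7 = 54 + 35 = 89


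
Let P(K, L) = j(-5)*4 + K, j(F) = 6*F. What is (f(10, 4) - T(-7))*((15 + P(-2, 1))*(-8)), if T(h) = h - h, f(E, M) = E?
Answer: 8560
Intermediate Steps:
T(h) = 0
P(K, L) = -120 + K (P(K, L) = (6*(-5))*4 + K = -30*4 + K = -120 + K)
(f(10, 4) - T(-7))*((15 + P(-2, 1))*(-8)) = (10 - 1*0)*((15 + (-120 - 2))*(-8)) = (10 + 0)*((15 - 122)*(-8)) = 10*(-107*(-8)) = 10*856 = 8560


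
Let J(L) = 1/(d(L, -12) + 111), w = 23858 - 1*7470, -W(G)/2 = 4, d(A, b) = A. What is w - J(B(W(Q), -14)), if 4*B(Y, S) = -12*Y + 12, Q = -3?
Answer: 2261543/138 ≈ 16388.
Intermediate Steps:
W(G) = -8 (W(G) = -2*4 = -8)
B(Y, S) = 3 - 3*Y (B(Y, S) = (-12*Y + 12)/4 = (12 - 12*Y)/4 = 3 - 3*Y)
w = 16388 (w = 23858 - 7470 = 16388)
J(L) = 1/(111 + L) (J(L) = 1/(L + 111) = 1/(111 + L))
w - J(B(W(Q), -14)) = 16388 - 1/(111 + (3 - 3*(-8))) = 16388 - 1/(111 + (3 + 24)) = 16388 - 1/(111 + 27) = 16388 - 1/138 = 2261543/138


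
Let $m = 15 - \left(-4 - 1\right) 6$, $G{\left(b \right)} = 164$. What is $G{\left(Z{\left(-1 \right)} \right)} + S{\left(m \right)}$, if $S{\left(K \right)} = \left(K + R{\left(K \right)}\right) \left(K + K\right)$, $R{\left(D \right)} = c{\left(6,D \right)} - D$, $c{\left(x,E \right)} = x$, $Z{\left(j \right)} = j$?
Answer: $704$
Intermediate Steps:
$m = 45$ ($m = 15 - \left(-5\right) 6 = 15 - -30 = 15 + 30 = 45$)
$R{\left(D \right)} = 6 - D$
$S{\left(K \right)} = 12 K$ ($S{\left(K \right)} = \left(K - \left(-6 + K\right)\right) \left(K + K\right) = 6 \cdot 2 K = 12 K$)
$G{\left(Z{\left(-1 \right)} \right)} + S{\left(m \right)} = 164 + 12 \cdot 45 = 164 + 540 = 704$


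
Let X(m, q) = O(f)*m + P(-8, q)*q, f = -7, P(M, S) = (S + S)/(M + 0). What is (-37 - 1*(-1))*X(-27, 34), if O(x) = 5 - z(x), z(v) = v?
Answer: 22068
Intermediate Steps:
P(M, S) = 2*S/M (P(M, S) = (2*S)/M = 2*S/M)
O(x) = 5 - x
X(m, q) = 12*m - q**2/4 (X(m, q) = (5 - 1*(-7))*m + (2*q/(-8))*q = (5 + 7)*m + (2*q*(-1/8))*q = 12*m + (-q/4)*q = 12*m - q**2/4)
(-37 - 1*(-1))*X(-27, 34) = (-37 - 1*(-1))*(12*(-27) - 1/4*34**2) = (-37 + 1)*(-324 - 1/4*1156) = -36*(-324 - 289) = -36*(-613) = 22068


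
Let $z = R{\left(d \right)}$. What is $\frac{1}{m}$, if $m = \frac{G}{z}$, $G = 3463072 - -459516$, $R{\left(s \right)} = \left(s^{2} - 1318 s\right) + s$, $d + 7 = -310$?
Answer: $\frac{13631}{103226} \approx 0.13205$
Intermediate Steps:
$d = -317$ ($d = -7 - 310 = -317$)
$R{\left(s \right)} = s^{2} - 1317 s$
$z = 517978$ ($z = - 317 \left(-1317 - 317\right) = \left(-317\right) \left(-1634\right) = 517978$)
$G = 3922588$ ($G = 3463072 + 459516 = 3922588$)
$m = \frac{103226}{13631}$ ($m = \frac{3922588}{517978} = 3922588 \cdot \frac{1}{517978} = \frac{103226}{13631} \approx 7.5729$)
$\frac{1}{m} = \frac{1}{\frac{103226}{13631}} = \frac{13631}{103226}$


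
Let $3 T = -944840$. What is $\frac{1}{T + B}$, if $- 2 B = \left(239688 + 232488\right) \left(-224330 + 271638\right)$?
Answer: $- \frac{3}{33507498152} \approx -8.9532 \cdot 10^{-11}$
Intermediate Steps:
$T = - \frac{944840}{3}$ ($T = \frac{1}{3} \left(-944840\right) = - \frac{944840}{3} \approx -3.1495 \cdot 10^{5}$)
$B = -11168851104$ ($B = - \frac{\left(239688 + 232488\right) \left(-224330 + 271638\right)}{2} = - \frac{472176 \cdot 47308}{2} = \left(- \frac{1}{2}\right) 22337702208 = -11168851104$)
$\frac{1}{T + B} = \frac{1}{- \frac{944840}{3} - 11168851104} = \frac{1}{- \frac{33507498152}{3}} = - \frac{3}{33507498152}$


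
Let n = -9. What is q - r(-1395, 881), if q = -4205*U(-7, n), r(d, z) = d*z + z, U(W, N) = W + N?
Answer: 1295394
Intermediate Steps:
U(W, N) = N + W
r(d, z) = z + d*z
q = 67280 (q = -4205*(-9 - 7) = -4205*(-16) = 67280)
q - r(-1395, 881) = 67280 - 881*(1 - 1395) = 67280 - 881*(-1394) = 67280 - 1*(-1228114) = 67280 + 1228114 = 1295394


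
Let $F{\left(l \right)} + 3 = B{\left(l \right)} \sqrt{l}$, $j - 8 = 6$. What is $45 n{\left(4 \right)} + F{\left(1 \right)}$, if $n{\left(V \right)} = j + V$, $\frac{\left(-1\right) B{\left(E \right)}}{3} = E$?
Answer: $804$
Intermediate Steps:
$j = 14$ ($j = 8 + 6 = 14$)
$B{\left(E \right)} = - 3 E$
$n{\left(V \right)} = 14 + V$
$F{\left(l \right)} = -3 - 3 l^{\frac{3}{2}}$ ($F{\left(l \right)} = -3 + - 3 l \sqrt{l} = -3 - 3 l^{\frac{3}{2}}$)
$45 n{\left(4 \right)} + F{\left(1 \right)} = 45 \left(14 + 4\right) - \left(3 + 3 \cdot 1^{\frac{3}{2}}\right) = 45 \cdot 18 - 6 = 810 - 6 = 804$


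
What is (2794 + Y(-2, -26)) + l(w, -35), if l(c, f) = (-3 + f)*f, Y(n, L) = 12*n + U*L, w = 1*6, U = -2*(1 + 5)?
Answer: 4412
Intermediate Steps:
U = -12 (U = -2*6 = -12)
w = 6
Y(n, L) = -12*L + 12*n (Y(n, L) = 12*n - 12*L = -12*L + 12*n)
l(c, f) = f*(-3 + f)
(2794 + Y(-2, -26)) + l(w, -35) = (2794 + (-12*(-26) + 12*(-2))) - 35*(-3 - 35) = (2794 + (312 - 24)) - 35*(-38) = (2794 + 288) + 1330 = 3082 + 1330 = 4412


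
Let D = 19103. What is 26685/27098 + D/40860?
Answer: 804001097/553612140 ≈ 1.4523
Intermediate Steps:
26685/27098 + D/40860 = 26685/27098 + 19103/40860 = 804001097/553612140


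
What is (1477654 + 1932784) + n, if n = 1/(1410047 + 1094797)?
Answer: 8542615161673/2504844 ≈ 3.4104e+6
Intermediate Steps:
n = 1/2504844 ≈ 3.9923e-7
(1477654 + 1932784) + n = (1477654 + 1932784) + 1/2504844 = 3410438 + 1/2504844 = 8542615161673/2504844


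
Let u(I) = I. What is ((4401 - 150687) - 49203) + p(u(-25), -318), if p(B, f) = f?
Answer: -195807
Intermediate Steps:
((4401 - 150687) - 49203) + p(u(-25), -318) = ((4401 - 150687) - 49203) - 318 = (-146286 - 49203) - 318 = -195489 - 318 = -195807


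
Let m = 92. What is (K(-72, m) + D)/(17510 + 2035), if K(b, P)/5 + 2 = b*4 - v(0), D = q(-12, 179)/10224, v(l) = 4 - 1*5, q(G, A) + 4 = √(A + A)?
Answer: -3693421/49957020 + √358/199828080 ≈ -0.073932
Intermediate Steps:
q(G, A) = -4 + √2*√A (q(G, A) = -4 + √(A + A) = -4 + √(2*A) = -4 + √2*√A)
v(l) = -1 (v(l) = 4 - 5 = -1)
D = -1/2556 + √358/10224 (D = (-4 + √2*√179)/10224 = (-4 + √358)*(1/10224) = -1/2556 + √358/10224 ≈ 0.0014594)
K(b, P) = -5 + 20*b (K(b, P) = -10 + 5*(b*4 - 1*(-1)) = -10 + 5*(4*b + 1) = -10 + 5*(1 + 4*b) = -10 + (5 + 20*b) = -5 + 20*b)
(K(-72, m) + D)/(17510 + 2035) = ((-5 + 20*(-72)) + (-1/2556 + √358/10224))/(17510 + 2035) = ((-5 - 1440) + (-1/2556 + √358/10224))/19545 = (-1445 + (-1/2556 + √358/10224))*(1/19545) = (-3693421/2556 + √358/10224)*(1/19545) = -3693421/49957020 + √358/199828080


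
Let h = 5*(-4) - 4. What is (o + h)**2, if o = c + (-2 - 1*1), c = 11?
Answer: 256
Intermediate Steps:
h = -24 (h = -20 - 4 = -24)
o = 8 (o = 11 + (-2 - 1*1) = 11 + (-2 - 1) = 11 - 3 = 8)
(o + h)**2 = (8 - 24)**2 = (-16)**2 = 256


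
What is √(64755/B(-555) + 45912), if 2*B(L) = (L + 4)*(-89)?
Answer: √110416608537042/49039 ≈ 214.28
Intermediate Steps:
B(L) = -178 - 89*L/2 (B(L) = ((L + 4)*(-89))/2 = ((4 + L)*(-89))/2 = (-356 - 89*L)/2 = -178 - 89*L/2)
√(64755/B(-555) + 45912) = √(64755/(-178 - 89/2*(-555)) + 45912) = √(64755/(-178 + 49395/2) + 45912) = √(64755/(49039/2) + 45912) = √(64755*(2/49039) + 45912) = √(129510/49039 + 45912) = √(2251608078/49039) = √110416608537042/49039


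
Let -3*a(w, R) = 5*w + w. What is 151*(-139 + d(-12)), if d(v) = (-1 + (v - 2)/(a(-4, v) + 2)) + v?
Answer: -115817/5 ≈ -23163.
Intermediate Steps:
a(w, R) = -2*w (a(w, R) = -(5*w + w)/3 = -2*w)
d(v) = -6/5 + 11*v/10 (d(v) = (-1 + (v - 2)/(-2*(-4) + 2)) + v = (-1 + (-2 + v)/(8 + 2)) + v = (-1 + (-2 + v)/10) + v = (-1 + (-2 + v)*(⅒)) + v = (-1 + (-⅕ + v/10)) + v = (-6/5 + v/10) + v = -6/5 + 11*v/10)
151*(-139 + d(-12)) = 151*(-139 + (-6/5 + (11/10)*(-12))) = 151*(-139 + (-6/5 - 66/5)) = 151*(-139 - 72/5) = 151*(-767/5) = -115817/5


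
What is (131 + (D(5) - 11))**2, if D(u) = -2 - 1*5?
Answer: 12769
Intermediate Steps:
D(u) = -7 (D(u) = -2 - 5 = -7)
(131 + (D(5) - 11))**2 = (131 + (-7 - 11))**2 = (131 - 18)**2 = 113**2 = 12769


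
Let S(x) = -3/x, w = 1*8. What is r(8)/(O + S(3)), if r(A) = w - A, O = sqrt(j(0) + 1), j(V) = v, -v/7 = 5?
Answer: 0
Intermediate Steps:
v = -35 (v = -7*5 = -35)
j(V) = -35
w = 8
O = I*sqrt(34) (O = sqrt(-35 + 1) = sqrt(-34) = I*sqrt(34) ≈ 5.8309*I)
r(A) = 8 - A
r(8)/(O + S(3)) = (8 - 1*8)/(I*sqrt(34) - 3/3) = (8 - 8)/(I*sqrt(34) - 3*1/3) = 0/(I*sqrt(34) - 1) = 0/(-1 + I*sqrt(34)) = 0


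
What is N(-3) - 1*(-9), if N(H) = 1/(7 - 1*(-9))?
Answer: 145/16 ≈ 9.0625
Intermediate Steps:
N(H) = 1/16 (N(H) = 1/(7 + 9) = 1/16)
N(-3) - 1*(-9) = 1/16 - 1*(-9) = 1/16 + 9 = 145/16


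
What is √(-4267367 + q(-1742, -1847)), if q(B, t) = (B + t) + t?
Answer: I*√4272803 ≈ 2067.1*I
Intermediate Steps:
q(B, t) = B + 2*t
√(-4267367 + q(-1742, -1847)) = √(-4267367 + (-1742 + 2*(-1847))) = √(-4267367 + (-1742 - 3694)) = √(-4267367 - 5436) = √(-4272803) = I*√4272803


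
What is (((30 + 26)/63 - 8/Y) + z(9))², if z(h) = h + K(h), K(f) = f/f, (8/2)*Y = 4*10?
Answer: 206116/2025 ≈ 101.79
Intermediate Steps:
Y = 10 (Y = (4*10)/4 = (¼)*40 = 10)
K(f) = 1
z(h) = 1 + h (z(h) = h + 1 = 1 + h)
(((30 + 26)/63 - 8/Y) + z(9))² = (((30 + 26)/63 - 8/10) + (1 + 9))² = ((56*(1/63) - 8*⅒) + 10)² = ((8/9 - ⅘) + 10)² = (4/45 + 10)² = (454/45)² = 206116/2025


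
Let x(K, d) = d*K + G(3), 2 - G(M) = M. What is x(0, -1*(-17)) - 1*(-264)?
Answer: 263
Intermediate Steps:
G(M) = 2 - M
x(K, d) = -1 + K*d (x(K, d) = d*K + (2 - 1*3) = K*d + (2 - 3) = K*d - 1 = -1 + K*d)
x(0, -1*(-17)) - 1*(-264) = (-1 + 0*(-1*(-17))) - 1*(-264) = (-1 + 0*17) + 264 = (-1 + 0) + 264 = -1 + 264 = 263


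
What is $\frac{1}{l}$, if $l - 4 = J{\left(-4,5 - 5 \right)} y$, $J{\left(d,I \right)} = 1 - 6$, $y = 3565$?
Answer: $- \frac{1}{17821} \approx -5.6114 \cdot 10^{-5}$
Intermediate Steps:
$J{\left(d,I \right)} = -5$ ($J{\left(d,I \right)} = 1 - 6 = -5$)
$l = -17821$ ($l = 4 - 17825 = -17821$)
$\frac{1}{l} = \frac{1}{-17821} = - \frac{1}{17821}$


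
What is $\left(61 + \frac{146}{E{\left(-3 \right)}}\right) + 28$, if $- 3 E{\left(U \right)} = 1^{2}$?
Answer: $-349$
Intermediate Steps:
$E{\left(U \right)} = - \frac{1}{3}$ ($E{\left(U \right)} = - \frac{1^{2}}{3} = \left(- \frac{1}{3}\right) 1 = - \frac{1}{3}$)
$\left(61 + \frac{146}{E{\left(-3 \right)}}\right) + 28 = \left(61 + \frac{146}{- \frac{1}{3}}\right) + 28 = \left(61 + 146 \left(-3\right)\right) + 28 = \left(61 - 438\right) + 28 = -377 + 28 = -349$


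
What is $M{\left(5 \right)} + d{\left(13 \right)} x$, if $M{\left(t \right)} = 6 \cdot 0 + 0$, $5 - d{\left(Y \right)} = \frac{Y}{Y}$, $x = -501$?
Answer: $-2004$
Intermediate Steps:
$d{\left(Y \right)} = 4$ ($d{\left(Y \right)} = 5 - \frac{Y}{Y} = 5 - 1 = 4$)
$M{\left(t \right)} = 0$ ($M{\left(t \right)} = 0 + 0 = 0$)
$M{\left(5 \right)} + d{\left(13 \right)} x = 0 + 4 \left(-501\right) = 0 - 2004 = -2004$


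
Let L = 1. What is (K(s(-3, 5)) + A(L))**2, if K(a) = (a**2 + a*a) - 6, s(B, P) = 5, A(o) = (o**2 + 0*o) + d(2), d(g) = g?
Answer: 2209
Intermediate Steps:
A(o) = 2 + o**2 (A(o) = (o**2 + 0*o) + 2 = (o**2 + 0) + 2 = o**2 + 2 = 2 + o**2)
K(a) = -6 + 2*a**2 (K(a) = (a**2 + a**2) - 6 = 2*a**2 - 6 = -6 + 2*a**2)
(K(s(-3, 5)) + A(L))**2 = ((-6 + 2*5**2) + (2 + 1**2))**2 = ((-6 + 2*25) + (2 + 1))**2 = ((-6 + 50) + 3)**2 = (44 + 3)**2 = 47**2 = 2209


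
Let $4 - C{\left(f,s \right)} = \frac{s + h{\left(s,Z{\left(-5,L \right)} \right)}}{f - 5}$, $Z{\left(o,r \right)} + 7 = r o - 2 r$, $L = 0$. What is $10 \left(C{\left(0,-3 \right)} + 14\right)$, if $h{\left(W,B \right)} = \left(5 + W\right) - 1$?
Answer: $176$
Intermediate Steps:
$Z{\left(o,r \right)} = -7 - 2 r + o r$ ($Z{\left(o,r \right)} = -7 + \left(r o - 2 r\right) = -7 + \left(o r - 2 r\right) = -7 + \left(- 2 r + o r\right) = -7 - 2 r + o r$)
$h{\left(W,B \right)} = 4 + W$
$C{\left(f,s \right)} = 4 - \frac{4 + 2 s}{-5 + f}$ ($C{\left(f,s \right)} = 4 - \frac{s + \left(4 + s\right)}{f - 5} = 4 - \frac{4 + 2 s}{-5 + f}$)
$10 \left(C{\left(0,-3 \right)} + 14\right) = 10 \left(\frac{2 \left(-12 - -3 + 2 \cdot 0\right)}{-5 + 0} + 14\right) = 10 \left(\frac{2 \left(-12 + 3 + 0\right)}{-5} + 14\right) = 10 \left(2 \left(- \frac{1}{5}\right) \left(-9\right) + 14\right) = 10 \left(\frac{18}{5} + 14\right) = 10 \cdot \frac{88}{5} = 176$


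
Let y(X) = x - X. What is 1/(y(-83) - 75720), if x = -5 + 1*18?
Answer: -1/75624 ≈ -1.3223e-5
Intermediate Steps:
x = 13 (x = -5 + 18 = 13)
y(X) = 13 - X
1/(y(-83) - 75720) = 1/((13 - 1*(-83)) - 75720) = 1/((13 + 83) - 75720) = 1/(96 - 75720) = 1/(-75624) = -1/75624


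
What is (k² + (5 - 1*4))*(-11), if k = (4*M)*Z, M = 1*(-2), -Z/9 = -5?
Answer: -1425611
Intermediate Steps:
Z = 45 (Z = -9*(-5) = 45)
M = -2
k = -360 (k = (4*(-2))*45 = -8*45 = -360)
(k² + (5 - 1*4))*(-11) = ((-360)² + (5 - 1*4))*(-11) = (129600 + (5 - 4))*(-11) = (129600 + 1)*(-11) = 129601*(-11) = -1425611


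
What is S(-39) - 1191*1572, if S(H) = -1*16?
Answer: -1872268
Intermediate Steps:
S(H) = -16
S(-39) - 1191*1572 = -16 - 1191*1572 = -16 - 1872252 = -1872268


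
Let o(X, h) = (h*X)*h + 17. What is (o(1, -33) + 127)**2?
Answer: 1520289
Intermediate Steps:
o(X, h) = 17 + X*h**2 (o(X, h) = (X*h)*h + 17 = X*h**2 + 17 = 17 + X*h**2)
(o(1, -33) + 127)**2 = ((17 + 1*(-33)**2) + 127)**2 = ((17 + 1*1089) + 127)**2 = ((17 + 1089) + 127)**2 = (1106 + 127)**2 = 1233**2 = 1520289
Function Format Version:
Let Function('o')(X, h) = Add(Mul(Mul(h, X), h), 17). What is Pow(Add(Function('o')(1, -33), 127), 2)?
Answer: 1520289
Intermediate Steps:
Function('o')(X, h) = Add(17, Mul(X, Pow(h, 2))) (Function('o')(X, h) = Add(Mul(Mul(X, h), h), 17) = Add(Mul(X, Pow(h, 2)), 17) = Add(17, Mul(X, Pow(h, 2))))
Pow(Add(Function('o')(1, -33), 127), 2) = Pow(Add(Add(17, Mul(1, Pow(-33, 2))), 127), 2) = Pow(Add(Add(17, Mul(1, 1089)), 127), 2) = Pow(Add(Add(17, 1089), 127), 2) = Pow(Add(1106, 127), 2) = Pow(1233, 2) = 1520289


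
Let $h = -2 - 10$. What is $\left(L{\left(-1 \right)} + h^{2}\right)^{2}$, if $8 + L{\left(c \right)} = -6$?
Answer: $16900$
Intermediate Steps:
$h = -12$ ($h = -2 - 10 = -12$)
$L{\left(c \right)} = -14$ ($L{\left(c \right)} = -8 - 6 = -14$)
$\left(L{\left(-1 \right)} + h^{2}\right)^{2} = \left(-14 + \left(-12\right)^{2}\right)^{2} = \left(-14 + 144\right)^{2} = 130^{2} = 16900$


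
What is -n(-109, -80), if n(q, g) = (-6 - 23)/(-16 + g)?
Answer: -29/96 ≈ -0.30208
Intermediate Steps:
n(q, g) = -29/(-16 + g)
-n(-109, -80) = -(-29)/(-16 - 80) = -(-29)/(-96) = -(-29)*(-1)/96 = -1*29/96 = -29/96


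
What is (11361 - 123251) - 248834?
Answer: -360724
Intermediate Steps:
(11361 - 123251) - 248834 = -111890 - 248834 = -360724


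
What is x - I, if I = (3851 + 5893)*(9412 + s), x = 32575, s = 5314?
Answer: -143457569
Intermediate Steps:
I = 143490144 (I = (3851 + 5893)*(9412 + 5314) = 9744*14726 = 143490144)
x - I = 32575 - 1*143490144 = 32575 - 143490144 = -143457569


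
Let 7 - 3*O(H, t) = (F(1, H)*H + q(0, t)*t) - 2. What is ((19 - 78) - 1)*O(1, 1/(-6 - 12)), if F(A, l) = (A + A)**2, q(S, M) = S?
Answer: -100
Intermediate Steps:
F(A, l) = 4*A**2 (F(A, l) = (2*A)**2 = 4*A**2)
O(H, t) = 3 - 4*H/3 (O(H, t) = 7/3 - (((4*1**2)*H + 0*t) - 2)/3 = 7/3 - (((4*1)*H + 0) - 2)/3 = 7/3 - ((4*H + 0) - 2)/3 = 7/3 - (4*H - 2)/3 = 7/3 - (-2 + 4*H)/3 = 7/3 + (2/3 - 4*H/3) = 3 - 4*H/3)
((19 - 78) - 1)*O(1, 1/(-6 - 12)) = ((19 - 78) - 1)*(3 - 4/3*1) = (-59 - 1)*(3 - 4/3) = -60*5/3 = -100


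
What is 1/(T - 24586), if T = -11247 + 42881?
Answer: 1/7048 ≈ 0.00014188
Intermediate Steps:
T = 31634
1/(T - 24586) = 1/(31634 - 24586) = 1/7048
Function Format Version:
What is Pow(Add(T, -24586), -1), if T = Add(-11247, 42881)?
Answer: Rational(1, 7048) ≈ 0.00014188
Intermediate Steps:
T = 31634
Pow(Add(T, -24586), -1) = Pow(Add(31634, -24586), -1) = Pow(7048, -1) = Rational(1, 7048)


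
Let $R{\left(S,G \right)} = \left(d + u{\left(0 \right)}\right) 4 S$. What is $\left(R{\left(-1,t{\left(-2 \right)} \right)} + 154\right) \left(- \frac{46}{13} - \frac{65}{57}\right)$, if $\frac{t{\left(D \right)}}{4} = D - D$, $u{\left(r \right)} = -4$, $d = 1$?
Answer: $- \frac{575522}{741} \approx -776.68$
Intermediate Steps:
$t{\left(D \right)} = 0$ ($t{\left(D \right)} = 4 \left(D - D\right) = 4 \cdot 0 = 0$)
$R{\left(S,G \right)} = - 12 S$ ($R{\left(S,G \right)} = \left(1 - 4\right) 4 S = \left(-3\right) 4 S = - 12 S$)
$\left(R{\left(-1,t{\left(-2 \right)} \right)} + 154\right) \left(- \frac{46}{13} - \frac{65}{57}\right) = \left(\left(-12\right) \left(-1\right) + 154\right) \left(- \frac{46}{13} - \frac{65}{57}\right) = \left(12 + 154\right) \left(\left(-46\right) \frac{1}{13} - \frac{65}{57}\right) = 166 \left(- \frac{46}{13} - \frac{65}{57}\right) = 166 \left(- \frac{3467}{741}\right) = - \frac{575522}{741}$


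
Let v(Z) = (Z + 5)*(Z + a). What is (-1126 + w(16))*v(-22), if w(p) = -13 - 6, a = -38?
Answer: -1167900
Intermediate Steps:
v(Z) = (-38 + Z)*(5 + Z) (v(Z) = (Z + 5)*(Z - 38) = (5 + Z)*(-38 + Z) = (-38 + Z)*(5 + Z))
w(p) = -19
(-1126 + w(16))*v(-22) = (-1126 - 19)*(-190 + (-22)² - 33*(-22)) = -1145*(-190 + 484 + 726) = -1145*1020 = -1167900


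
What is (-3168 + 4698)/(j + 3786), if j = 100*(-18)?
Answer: 255/331 ≈ 0.77039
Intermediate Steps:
j = -1800
(-3168 + 4698)/(j + 3786) = (-3168 + 4698)/(-1800 + 3786) = 1530/1986 = 1530*(1/1986) = 255/331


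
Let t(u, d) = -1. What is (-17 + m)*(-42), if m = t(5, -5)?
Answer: 756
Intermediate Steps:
m = -1
(-17 + m)*(-42) = (-17 - 1)*(-42) = -18*(-42) = 756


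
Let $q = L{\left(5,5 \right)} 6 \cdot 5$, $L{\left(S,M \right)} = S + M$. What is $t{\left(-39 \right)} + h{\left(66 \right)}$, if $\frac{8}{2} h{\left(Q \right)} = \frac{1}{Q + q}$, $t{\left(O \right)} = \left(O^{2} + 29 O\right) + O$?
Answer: $\frac{513865}{1464} \approx 351.0$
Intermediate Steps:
$t{\left(O \right)} = O^{2} + 30 O$
$L{\left(S,M \right)} = M + S$
$q = 300$ ($q = \left(5 + 5\right) 6 \cdot 5 = 10 \cdot 6 \cdot 5 = 60 \cdot 5 = 300$)
$h{\left(Q \right)} = \frac{1}{4 \left(300 + Q\right)}$ ($h{\left(Q \right)} = \frac{1}{4 \left(Q + 300\right)} = \frac{1}{4 \left(300 + Q\right)}$)
$t{\left(-39 \right)} + h{\left(66 \right)} = - 39 \left(30 - 39\right) + \frac{1}{4 \left(300 + 66\right)} = \left(-39\right) \left(-9\right) + \frac{1}{4 \cdot 366} = 351 + \frac{1}{4} \cdot \frac{1}{366} = 351 + \frac{1}{1464} = \frac{513865}{1464}$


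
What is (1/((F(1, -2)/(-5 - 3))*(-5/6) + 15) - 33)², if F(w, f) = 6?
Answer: 16949689/15625 ≈ 1084.8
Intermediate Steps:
(1/((F(1, -2)/(-5 - 3))*(-5/6) + 15) - 33)² = (1/((6/(-5 - 3))*(-5/6) + 15) - 33)² = (1/((6/(-8))*(-5*⅙) + 15) - 33)² = (1/(-⅛*6*(-⅚) + 15) - 33)² = (1/(-¾*(-⅚) + 15) - 33)² = (1/(5/8 + 15) - 33)² = (1/(125/8) - 33)² = (8/125 - 33)² = (-4117/125)² = 16949689/15625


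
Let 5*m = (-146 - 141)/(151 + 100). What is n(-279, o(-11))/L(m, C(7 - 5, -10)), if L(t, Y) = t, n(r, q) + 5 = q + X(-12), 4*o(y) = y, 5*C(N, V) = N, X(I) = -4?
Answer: 58985/1148 ≈ 51.381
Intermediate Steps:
C(N, V) = N/5
m = -287/1255 (m = ((-146 - 141)/(151 + 100))/5 = (-287/251)/5 = (-287*1/251)/5 = (1/5)*(-287/251) = -287/1255 ≈ -0.22869)
o(y) = y/4
n(r, q) = -9 + q (n(r, q) = -5 + (q - 4) = -5 + (-4 + q) = -9 + q)
n(-279, o(-11))/L(m, C(7 - 5, -10)) = (-9 + (1/4)*(-11))/(-287/1255) = (-9 - 11/4)*(-1255/287) = -47/4*(-1255/287) = 58985/1148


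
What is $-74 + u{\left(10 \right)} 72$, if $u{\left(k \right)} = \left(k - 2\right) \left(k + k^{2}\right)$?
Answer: $63286$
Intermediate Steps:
$u{\left(k \right)} = \left(-2 + k\right) \left(k + k^{2}\right)$
$-74 + u{\left(10 \right)} 72 = -74 + 10 \left(-2 + 10^{2} - 10\right) 72 = -74 + 10 \left(-2 + 100 - 10\right) 72 = -74 + 10 \cdot 88 \cdot 72 = -74 + 880 \cdot 72 = -74 + 63360 = 63286$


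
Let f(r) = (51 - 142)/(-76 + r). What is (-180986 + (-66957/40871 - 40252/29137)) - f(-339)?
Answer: -89446005081057302/494206205705 ≈ -1.8099e+5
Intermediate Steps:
f(r) = -91/(-76 + r)
(-180986 + (-66957/40871 - 40252/29137)) - f(-339) = (-180986 + (-66957/40871 - 40252/29137)) - (-91)/(-76 - 339) = (-180986 + (-66957*1/40871 - 40252*1/29137)) - (-91)/(-415) = (-180986 + (-66957/40871 - 40252/29137)) - (-91)*(-1)/415 = (-180986 - 3596065601/1190858327) - 1*91/415 = -215532281236023/1190858327 - 91/415 = -89446005081057302/494206205705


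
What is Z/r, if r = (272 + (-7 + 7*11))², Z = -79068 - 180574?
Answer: -129821/58482 ≈ -2.2198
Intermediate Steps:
Z = -259642
r = 116964 (r = (272 + (-7 + 77))² = (272 + 70)² = 342² = 116964)
Z/r = -259642/116964 = -259642*1/116964 = -129821/58482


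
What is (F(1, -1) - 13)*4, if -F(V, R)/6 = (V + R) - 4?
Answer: 44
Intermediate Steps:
F(V, R) = 24 - 6*R - 6*V (F(V, R) = -6*((V + R) - 4) = -6*((R + V) - 4) = -6*(-4 + R + V) = 24 - 6*R - 6*V)
(F(1, -1) - 13)*4 = ((24 - 6*(-1) - 6*1) - 13)*4 = ((24 + 6 - 6) - 13)*4 = (24 - 13)*4 = 11*4 = 44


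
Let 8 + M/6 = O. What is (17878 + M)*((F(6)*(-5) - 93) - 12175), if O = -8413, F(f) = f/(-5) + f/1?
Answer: 401309216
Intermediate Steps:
F(f) = 4*f/5 (F(f) = f*(-1/5) + f*1 = -f/5 + f = 4*f/5)
M = -50526 (M = -48 + 6*(-8413) = -48 - 50478 = -50526)
(17878 + M)*((F(6)*(-5) - 93) - 12175) = (17878 - 50526)*((((4/5)*6)*(-5) - 93) - 12175) = -32648*(((24/5)*(-5) - 93) - 12175) = -32648*((-24 - 93) - 12175) = -32648*(-117 - 12175) = -32648*(-12292) = 401309216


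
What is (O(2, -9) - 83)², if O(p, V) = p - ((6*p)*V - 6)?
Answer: 1089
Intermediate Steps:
O(p, V) = 6 + p - 6*V*p (O(p, V) = p - (6*V*p - 6) = p - (-6 + 6*V*p) = p + (6 - 6*V*p) = 6 + p - 6*V*p)
(O(2, -9) - 83)² = ((6 + 2 - 6*(-9)*2) - 83)² = ((6 + 2 + 108) - 83)² = (116 - 83)² = 33² = 1089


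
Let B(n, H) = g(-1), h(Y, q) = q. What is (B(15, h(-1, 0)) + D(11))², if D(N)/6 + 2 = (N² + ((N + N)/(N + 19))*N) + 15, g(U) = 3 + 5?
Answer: 18507204/25 ≈ 7.4029e+5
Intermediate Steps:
g(U) = 8
B(n, H) = 8
D(N) = 78 + 6*N² + 12*N²/(19 + N) (D(N) = -12 + 6*((N² + ((N + N)/(N + 19))*N) + 15) = -12 + 6*((N² + ((2*N)/(19 + N))*N) + 15) = -12 + 6*((N² + (2*N/(19 + N))*N) + 15) = -12 + 6*((N² + 2*N²/(19 + N)) + 15) = -12 + 6*(15 + N² + 2*N²/(19 + N)) = -12 + (90 + 6*N² + 12*N²/(19 + N)) = 78 + 6*N² + 12*N²/(19 + N))
(B(15, h(-1, 0)) + D(11))² = (8 + 6*(247 + 11³ + 13*11 + 21*11²)/(19 + 11))² = (8 + 6*(247 + 1331 + 143 + 21*121)/30)² = (8 + 6*(1/30)*(247 + 1331 + 143 + 2541))² = (8 + 6*(1/30)*4262)² = (8 + 4262/5)² = (4302/5)² = 18507204/25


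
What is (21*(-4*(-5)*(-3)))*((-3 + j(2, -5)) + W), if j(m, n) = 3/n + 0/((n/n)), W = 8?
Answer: -5544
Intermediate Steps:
j(m, n) = 3/n (j(m, n) = 3/n + 0/1 = 3/n + 0*1 = 3/n + 0 = 3/n)
(21*(-4*(-5)*(-3)))*((-3 + j(2, -5)) + W) = (21*(-4*(-5)*(-3)))*((-3 + 3/(-5)) + 8) = (21*(20*(-3)))*((-3 + 3*(-1/5)) + 8) = (21*(-60))*((-3 - 3/5) + 8) = -1260*(-18/5 + 8) = -1260*22/5 = -5544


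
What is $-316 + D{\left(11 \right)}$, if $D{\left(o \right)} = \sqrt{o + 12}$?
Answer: $-316 + \sqrt{23} \approx -311.2$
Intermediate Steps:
$D{\left(o \right)} = \sqrt{12 + o}$
$-316 + D{\left(11 \right)} = -316 + \sqrt{12 + 11} = -316 + \sqrt{23}$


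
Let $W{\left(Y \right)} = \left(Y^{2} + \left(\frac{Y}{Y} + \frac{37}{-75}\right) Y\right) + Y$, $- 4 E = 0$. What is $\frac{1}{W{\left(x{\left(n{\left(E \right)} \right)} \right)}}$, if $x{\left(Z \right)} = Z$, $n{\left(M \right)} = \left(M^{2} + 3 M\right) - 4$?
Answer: $\frac{75}{748} \approx 0.10027$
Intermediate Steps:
$E = 0$ ($E = \left(- \frac{1}{4}\right) 0 = 0$)
$n{\left(M \right)} = -4 + M^{2} + 3 M$
$W{\left(Y \right)} = Y^{2} + \frac{113 Y}{75}$ ($W{\left(Y \right)} = \left(Y^{2} + \left(1 + 37 \left(- \frac{1}{75}\right)\right) Y\right) + Y = \left(Y^{2} + \left(1 - \frac{37}{75}\right) Y\right) + Y = \left(Y^{2} + \frac{38 Y}{75}\right) + Y = Y^{2} + \frac{113 Y}{75}$)
$\frac{1}{W{\left(x{\left(n{\left(E \right)} \right)} \right)}} = \frac{1}{\frac{1}{75} \left(-4 + 0^{2} + 3 \cdot 0\right) \left(113 + 75 \left(-4 + 0^{2} + 3 \cdot 0\right)\right)} = \frac{1}{\frac{1}{75} \left(-4 + 0 + 0\right) \left(113 + 75 \left(-4 + 0 + 0\right)\right)} = \frac{1}{\frac{1}{75} \left(-4\right) \left(113 + 75 \left(-4\right)\right)} = \frac{1}{\frac{1}{75} \left(-4\right) \left(113 - 300\right)} = \frac{1}{\frac{1}{75} \left(-4\right) \left(-187\right)} = \frac{1}{\frac{748}{75}} = \frac{75}{748}$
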